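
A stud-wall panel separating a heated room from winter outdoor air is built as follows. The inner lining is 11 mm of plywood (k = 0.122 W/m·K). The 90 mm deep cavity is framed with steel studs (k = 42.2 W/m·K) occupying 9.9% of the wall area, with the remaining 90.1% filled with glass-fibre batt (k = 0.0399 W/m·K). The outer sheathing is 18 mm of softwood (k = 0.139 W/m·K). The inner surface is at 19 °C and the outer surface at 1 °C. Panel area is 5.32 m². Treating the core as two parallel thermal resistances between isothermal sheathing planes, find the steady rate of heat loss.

Q ≈ 397 W

Sheathing layers in series; stud and cavity paths in parallel between them.
R_inner = 0.011/(0.122×5.32) = 0.01695 K/W
R_stud  = 0.09/(42.2×0.099×5.32) = 0.004049 K/W
R_cav   = 0.09/(0.0399×0.901×5.32) = 0.4706 K/W
1/R_core = 1/R_stud + 1/R_cav → R_core = 0.004015 K/W
R_outer = 0.018/(0.139×5.32) = 0.02434 K/W
R_total = 0.0453 K/W
Q = ΔT/R_total = 18/0.0453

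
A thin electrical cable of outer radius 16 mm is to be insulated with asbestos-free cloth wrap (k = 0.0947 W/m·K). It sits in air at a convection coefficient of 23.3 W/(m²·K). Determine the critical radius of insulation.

r_cr ≈ 4.06 mm

For a cylinder r_cr = k/h = 0.0947/23.3
r_cr = 4.06 mm; since the bare radius (16 mm) is above r_cr, any added insulation will reduce heat loss.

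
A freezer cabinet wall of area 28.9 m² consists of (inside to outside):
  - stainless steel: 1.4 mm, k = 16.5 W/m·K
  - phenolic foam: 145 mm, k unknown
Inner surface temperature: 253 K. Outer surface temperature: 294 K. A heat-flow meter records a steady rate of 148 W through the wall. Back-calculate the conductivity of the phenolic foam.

k ≈ 0.0181 W/(m·K)

Thermal resistances in series:
R_stainless steel = L/(kA) = 0.0014/(16.5×28.9) = 2.936×10^-6 K/W
Sum of known resistances R_other = 2.936×10^-6 K/W
Total R = ΔT/Q = 41/148 = 0.277 K/W
R_phenolic foam = R_total − R_other = 0.277 K/W
k = L/(R·A) = 0.145/(0.277×28.9)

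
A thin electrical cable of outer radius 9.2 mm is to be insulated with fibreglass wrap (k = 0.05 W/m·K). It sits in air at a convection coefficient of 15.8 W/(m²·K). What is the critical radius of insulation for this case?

For a cylinder r_cr = k/h = 0.05/15.8
r_cr = 3.16 mm; since the bare radius (9.2 mm) is above r_cr, any added insulation will reduce heat loss.

r_cr ≈ 3.16 mm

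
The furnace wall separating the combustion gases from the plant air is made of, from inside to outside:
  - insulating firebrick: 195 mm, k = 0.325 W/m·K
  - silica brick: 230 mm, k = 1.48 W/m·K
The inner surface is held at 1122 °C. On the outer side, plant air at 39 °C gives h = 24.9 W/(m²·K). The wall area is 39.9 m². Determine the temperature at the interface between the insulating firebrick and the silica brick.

T ≈ 305 °C

Thermal resistances in series:
R_insulating firebrick = L/(kA) = 0.195/(0.325×39.9) = 0.01504 K/W
R_silica brick = L/(kA) = 0.23/(1.48×39.9) = 0.003895 K/W
R_outer film = 1/(h_o·A) = 1/(24.9×39.9) = 0.001007 K/W
R_total = 0.01994 K/W;  Q = ΔT/R_total = 1083/0.01994 = 54320 W
T_interface = T_inner − Q·ΣR(inner→interface) = 1122 − 54300×0.01504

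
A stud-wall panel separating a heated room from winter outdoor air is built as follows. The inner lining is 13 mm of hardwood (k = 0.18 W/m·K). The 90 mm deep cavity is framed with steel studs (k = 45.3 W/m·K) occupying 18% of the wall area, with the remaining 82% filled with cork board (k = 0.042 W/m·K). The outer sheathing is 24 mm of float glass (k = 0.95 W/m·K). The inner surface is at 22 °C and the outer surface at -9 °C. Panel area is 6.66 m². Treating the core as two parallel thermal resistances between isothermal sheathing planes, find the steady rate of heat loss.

Sheathing layers in series; stud and cavity paths in parallel between them.
R_inner = 0.013/(0.18×6.66) = 0.01084 K/W
R_stud  = 0.09/(45.3×0.18×6.66) = 0.001657 K/W
R_cav   = 0.09/(0.042×0.82×6.66) = 0.3924 K/W
1/R_core = 1/R_stud + 1/R_cav → R_core = 0.00165 K/W
R_outer = 0.024/(0.95×6.66) = 0.003793 K/W
R_total = 0.01629 K/W
Q = ΔT/R_total = 31/0.01629

Q ≈ 1900 W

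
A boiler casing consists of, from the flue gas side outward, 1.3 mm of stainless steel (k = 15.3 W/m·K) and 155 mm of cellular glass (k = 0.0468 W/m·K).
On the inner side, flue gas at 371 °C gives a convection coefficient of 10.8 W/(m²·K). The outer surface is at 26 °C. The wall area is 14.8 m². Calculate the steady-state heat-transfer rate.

Thermal resistances in series:
R_inner film = 1/(h_i·A) = 1/(10.8×14.8) = 0.006256 K/W
R_stainless steel = L/(kA) = 0.0013/(15.3×14.8) = 5.741×10^-6 K/W
R_cellular glass = L/(kA) = 0.155/(0.0468×14.8) = 0.2238 K/W
R_total = 0.23 K/W
Q = ΔT / R_total = 345 / 0.23

Q ≈ 1500 W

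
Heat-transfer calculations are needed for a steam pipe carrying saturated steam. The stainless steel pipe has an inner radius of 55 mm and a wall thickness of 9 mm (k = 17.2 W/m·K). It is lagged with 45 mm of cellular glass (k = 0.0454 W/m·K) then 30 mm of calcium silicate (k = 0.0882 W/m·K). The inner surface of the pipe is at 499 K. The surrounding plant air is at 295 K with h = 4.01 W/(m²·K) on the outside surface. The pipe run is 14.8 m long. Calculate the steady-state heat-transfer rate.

Treating each annulus and film as a series resistance:
R_stainless steel pipe wall = ln(64/55)/(2π×17.2×14.8) = 9.475×10^-5 K/W
R_cellular glass = ln(109/64)/(2π×0.0454×14.8) = 0.1261 K/W
R_calcium silicate = ln(139/109)/(2π×0.0882×14.8) = 0.02964 K/W
R_outer film = 1/(h_o·2πr_oL) = 1/(4.01×2π×0.139×14.8) = 0.01929 K/W
R_total = 0.1752 K/W
Q = ΔT/R_total = 204/0.1752

Q ≈ 1160 W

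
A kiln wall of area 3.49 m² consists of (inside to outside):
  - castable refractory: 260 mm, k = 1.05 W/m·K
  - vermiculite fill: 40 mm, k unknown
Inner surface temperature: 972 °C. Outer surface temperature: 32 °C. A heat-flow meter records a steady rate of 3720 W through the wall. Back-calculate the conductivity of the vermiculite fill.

Series thermal resistances:
R_castable refractory = L/(kA) = 0.26/(1.05×3.49) = 0.07095 K/W
Sum of known resistances R_other = 0.07095 K/W
Total R = ΔT/Q = 940/3720 = 0.2527 K/W
R_vermiculite fill = R_total − R_other = 0.1817 K/W
k = L/(R·A) = 0.04/(0.1817×3.49)

k ≈ 0.0631 W/(m·K)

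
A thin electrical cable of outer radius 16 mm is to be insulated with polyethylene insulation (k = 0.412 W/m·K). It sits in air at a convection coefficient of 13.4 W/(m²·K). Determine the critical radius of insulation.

For a cylinder r_cr = k/h = 0.412/13.4
r_cr = 30.7 mm; since the bare radius (16 mm) is below r_cr, adding a thin layer of insulation will *increase* heat loss.

r_cr ≈ 30.7 mm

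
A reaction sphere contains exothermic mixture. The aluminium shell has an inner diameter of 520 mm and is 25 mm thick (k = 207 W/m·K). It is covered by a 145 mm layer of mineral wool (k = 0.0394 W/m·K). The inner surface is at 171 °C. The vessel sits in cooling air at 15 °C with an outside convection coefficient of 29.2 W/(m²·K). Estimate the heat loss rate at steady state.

Q ≈ 64.9 W

Each spherical layer contributes R = (1/r_i − 1/r_o)/(4πk):
R_aluminium shell = (1/0.26 − 1/0.285)/(4π×207) = 1.297×10^-4 K/W
R_mineral wool = (1/0.285 − 1/0.43)/(4π×0.0394) = 2.39 K/W
R_outer film = 1/(h·4πr_o²) = 1/(29.2×4π×0.43²) = 0.01474 K/W
R_total = 2.405 K/W
Q = ΔT/R_total = 156/2.405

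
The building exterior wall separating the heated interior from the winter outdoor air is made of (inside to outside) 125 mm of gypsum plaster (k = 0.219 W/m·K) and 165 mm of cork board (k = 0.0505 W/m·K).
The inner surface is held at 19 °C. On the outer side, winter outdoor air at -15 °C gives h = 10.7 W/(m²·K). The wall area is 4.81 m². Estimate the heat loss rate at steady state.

Using the resistance-network approach (series):
R_gypsum plaster = L/(kA) = 0.125/(0.219×4.81) = 0.1187 K/W
R_cork board = L/(kA) = 0.165/(0.0505×4.81) = 0.6793 K/W
R_outer film = 1/(h_o·A) = 1/(10.7×4.81) = 0.01943 K/W
R_total = 0.8174 K/W
Q = ΔT / R_total = 34 / 0.8174

Q ≈ 41.6 W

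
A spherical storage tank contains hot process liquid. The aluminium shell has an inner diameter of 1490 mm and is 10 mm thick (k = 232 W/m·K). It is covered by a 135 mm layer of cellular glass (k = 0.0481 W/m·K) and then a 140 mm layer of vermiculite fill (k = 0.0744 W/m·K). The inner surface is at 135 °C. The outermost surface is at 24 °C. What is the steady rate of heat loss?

Q ≈ 224 W

Each spherical layer contributes R = (1/r_i − 1/r_o)/(4πk):
R_aluminium shell = (1/0.745 − 1/0.755)/(4π×232) = 6.098×10^-6 K/W
R_cellular glass = (1/0.755 − 1/0.89)/(4π×0.0481) = 0.3324 K/W
R_vermiculite fill = (1/0.89 − 1/1.03)/(4π×0.0744) = 0.1633 K/W
R_total = 0.4957 K/W
Q = ΔT/R_total = 111/0.4957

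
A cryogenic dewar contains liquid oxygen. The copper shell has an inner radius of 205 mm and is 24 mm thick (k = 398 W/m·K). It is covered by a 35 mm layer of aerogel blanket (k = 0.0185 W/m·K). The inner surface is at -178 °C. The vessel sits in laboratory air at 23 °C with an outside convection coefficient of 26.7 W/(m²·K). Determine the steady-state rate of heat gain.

Spherical conduction: R = (1/r_in − 1/r_out)/(4πk) per layer; series-sum.
R_copper shell = (1/0.205 − 1/0.229)/(4π×398) = 1.022×10^-4 K/W
R_aerogel blanket = (1/0.229 − 1/0.264)/(4π×0.0185) = 2.49 K/W
R_outer film = 1/(h·4πr_o²) = 1/(26.7×4π×0.264²) = 0.04276 K/W
R_total = 2.533 K/W
Q = ΔT/R_total = 201/2.533

Q ≈ 79.3 W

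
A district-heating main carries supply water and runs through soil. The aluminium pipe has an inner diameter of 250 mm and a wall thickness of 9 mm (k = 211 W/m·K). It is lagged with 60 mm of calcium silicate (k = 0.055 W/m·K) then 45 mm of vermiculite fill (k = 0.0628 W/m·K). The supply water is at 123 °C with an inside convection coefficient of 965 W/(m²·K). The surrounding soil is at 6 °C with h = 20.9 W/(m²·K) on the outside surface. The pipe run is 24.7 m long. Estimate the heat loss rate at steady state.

Cylindrical conduction, so R = ln(r₂/r₁)/(2πkL) per layer, in series:
R_inner film = 1/(h_i·2πr₁L) = 1/(965×2π×0.125×24.7) = 5.342×10^-5 K/W
R_aluminium pipe wall = ln(134/125)/(2π×211×24.7) = 2.123×10^-6 K/W
R_calcium silicate = ln(194/134)/(2π×0.055×24.7) = 0.04335 K/W
R_vermiculite fill = ln(239/194)/(2π×0.0628×24.7) = 0.0214 K/W
R_outer film = 1/(h_o·2πr_oL) = 1/(20.9×2π×0.239×24.7) = 0.00129 K/W
R_total = 0.0661 K/W
Q = ΔT/R_total = 117/0.0661

Q ≈ 1770 W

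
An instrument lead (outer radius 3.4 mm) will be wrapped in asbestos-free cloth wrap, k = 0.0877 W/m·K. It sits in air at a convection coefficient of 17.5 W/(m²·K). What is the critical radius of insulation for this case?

r_cr ≈ 5.01 mm

For a cylinder r_cr = k/h = 0.0877/17.5
r_cr = 5.01 mm; since the bare radius (3.4 mm) is below r_cr, adding a thin layer of insulation will *increase* heat loss.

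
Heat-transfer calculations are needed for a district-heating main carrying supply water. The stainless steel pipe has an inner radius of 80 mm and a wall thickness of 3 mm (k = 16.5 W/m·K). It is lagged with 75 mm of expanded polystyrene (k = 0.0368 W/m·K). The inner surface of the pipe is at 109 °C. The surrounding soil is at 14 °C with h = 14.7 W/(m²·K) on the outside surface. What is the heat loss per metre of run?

q′ ≈ 33.3 W/m

Radial resistances (cylindrical: R_cond = ln(r_o/r_i)/(2πkL), R_conv = 1/(h·2πrL)):
R_stainless steel pipe wall = ln(83/80)/(2π×16.5×1) = 3.551×10^-4 K/W
R_expanded polystyrene = ln(158/83)/(2π×0.0368×1) = 2.784 K/W
R_outer film = 1/(h_o·2πr_oL) = 1/(14.7×2π×0.158×1) = 0.06852 K/W
R_total = 2.853 K/W
Q = ΔT/R_total = 95/2.853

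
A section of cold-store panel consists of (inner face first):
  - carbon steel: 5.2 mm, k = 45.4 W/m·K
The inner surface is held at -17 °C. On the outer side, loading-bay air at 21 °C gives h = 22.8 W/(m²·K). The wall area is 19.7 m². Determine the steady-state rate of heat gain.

Treating each layer as a thermal resistance in series:
R_carbon steel = L/(kA) = 0.0052/(45.4×19.7) = 5.814×10^-6 K/W
R_outer film = 1/(h_o·A) = 1/(22.8×19.7) = 0.002226 K/W
R_total = 0.002232 K/W
Q = ΔT / R_total = 38 / 0.002232

Q ≈ 17000 W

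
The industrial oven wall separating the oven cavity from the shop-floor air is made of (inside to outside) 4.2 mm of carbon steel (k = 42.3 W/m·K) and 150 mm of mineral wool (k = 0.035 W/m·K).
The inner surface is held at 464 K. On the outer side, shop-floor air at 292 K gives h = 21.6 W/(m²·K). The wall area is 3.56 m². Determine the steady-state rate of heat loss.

Q ≈ 141 W

Model the wall as resistances in series:
R_carbon steel = L/(kA) = 0.0042/(42.3×3.56) = 2.789×10^-5 K/W
R_mineral wool = L/(kA) = 0.15/(0.035×3.56) = 1.204 K/W
R_outer film = 1/(h_o·A) = 1/(21.6×3.56) = 0.013 K/W
R_total = 1.217 K/W
Q = ΔT / R_total = 172 / 1.217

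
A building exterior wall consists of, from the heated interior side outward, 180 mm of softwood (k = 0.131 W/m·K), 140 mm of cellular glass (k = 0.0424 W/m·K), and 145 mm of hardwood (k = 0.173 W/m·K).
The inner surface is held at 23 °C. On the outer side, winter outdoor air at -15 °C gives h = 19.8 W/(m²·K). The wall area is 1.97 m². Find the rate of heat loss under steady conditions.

Q ≈ 13.5 W

Treating each layer as a thermal resistance in series:
R_softwood = L/(kA) = 0.18/(0.131×1.97) = 0.6975 K/W
R_cellular glass = L/(kA) = 0.14/(0.0424×1.97) = 1.676 K/W
R_hardwood = L/(kA) = 0.145/(0.173×1.97) = 0.4255 K/W
R_outer film = 1/(h_o·A) = 1/(19.8×1.97) = 0.02564 K/W
R_total = 2.825 K/W
Q = ΔT / R_total = 38 / 2.825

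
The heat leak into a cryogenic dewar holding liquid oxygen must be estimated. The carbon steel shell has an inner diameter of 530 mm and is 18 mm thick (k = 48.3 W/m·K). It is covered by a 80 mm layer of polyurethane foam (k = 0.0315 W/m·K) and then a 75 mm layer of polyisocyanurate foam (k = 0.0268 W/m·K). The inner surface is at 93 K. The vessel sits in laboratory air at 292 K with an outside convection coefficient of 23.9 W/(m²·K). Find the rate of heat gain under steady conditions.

Q ≈ 58.8 W

For a spherical shell R = (1/r₁ − 1/r₂)/(4πk); film R = 1/(h·4πr²). In series:
R_carbon steel shell = (1/0.265 − 1/0.283)/(4π×48.3) = 3.954×10^-4 K/W
R_polyurethane foam = (1/0.283 − 1/0.363)/(4π×0.0315) = 1.967 K/W
R_polyisocyanurate foam = (1/0.363 − 1/0.438)/(4π×0.0268) = 1.401 K/W
R_outer film = 1/(h·4πr_o²) = 1/(23.9×4π×0.438²) = 0.01736 K/W
R_total = 3.386 K/W
Q = ΔT/R_total = 199/3.386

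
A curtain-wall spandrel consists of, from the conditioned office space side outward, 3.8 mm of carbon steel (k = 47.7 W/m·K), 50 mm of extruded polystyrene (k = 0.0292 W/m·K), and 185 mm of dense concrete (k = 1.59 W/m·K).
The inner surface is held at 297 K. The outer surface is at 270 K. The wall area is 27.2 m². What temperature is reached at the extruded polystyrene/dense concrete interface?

Thermal resistances in series:
R_carbon steel = L/(kA) = 0.0038/(47.7×27.2) = 2.929×10^-6 K/W
R_extruded polystyrene = L/(kA) = 0.05/(0.0292×27.2) = 0.06295 K/W
R_dense concrete = L/(kA) = 0.185/(1.59×27.2) = 0.004278 K/W
R_total = 0.06723 K/W;  Q = ΔT/R_total = 27/0.06723 = 401.6 W
T_interface = T_inner − Q·ΣR(inner→interface) = 297 − 402×0.06296

T ≈ 272 K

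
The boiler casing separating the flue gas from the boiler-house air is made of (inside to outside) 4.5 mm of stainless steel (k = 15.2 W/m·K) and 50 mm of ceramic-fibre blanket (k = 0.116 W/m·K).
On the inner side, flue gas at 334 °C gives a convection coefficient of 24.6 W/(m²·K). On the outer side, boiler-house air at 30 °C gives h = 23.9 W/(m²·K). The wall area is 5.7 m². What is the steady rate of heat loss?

Series thermal resistances:
R_inner film = 1/(h_i·A) = 1/(24.6×5.7) = 0.007132 K/W
R_stainless steel = L/(kA) = 0.0045/(15.2×5.7) = 5.194×10^-5 K/W
R_ceramic-fibre blanket = L/(kA) = 0.05/(0.116×5.7) = 0.07562 K/W
R_outer film = 1/(h_o·A) = 1/(23.9×5.7) = 0.007341 K/W
R_total = 0.09014 K/W
Q = ΔT / R_total = 304 / 0.09014

Q ≈ 3370 W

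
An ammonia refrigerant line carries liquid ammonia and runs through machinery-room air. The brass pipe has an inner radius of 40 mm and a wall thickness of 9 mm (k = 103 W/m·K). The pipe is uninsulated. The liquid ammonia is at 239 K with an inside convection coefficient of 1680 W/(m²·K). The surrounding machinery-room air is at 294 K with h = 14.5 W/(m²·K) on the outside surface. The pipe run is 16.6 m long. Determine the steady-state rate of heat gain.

Per-layer cylindrical resistances, series-summed:
R_inner film = 1/(h_i·2πr₁L) = 1/(1680×2π×0.04×16.6) = 1.427×10^-4 K/W
R_brass pipe wall = ln(49/40)/(2π×103×16.6) = 1.889×10^-5 K/W
R_outer film = 1/(h_o·2πr_oL) = 1/(14.5×2π×0.049×16.6) = 0.01349 K/W
R_total = 0.01366 K/W
Q = ΔT/R_total = 55/0.01366

Q ≈ 4030 W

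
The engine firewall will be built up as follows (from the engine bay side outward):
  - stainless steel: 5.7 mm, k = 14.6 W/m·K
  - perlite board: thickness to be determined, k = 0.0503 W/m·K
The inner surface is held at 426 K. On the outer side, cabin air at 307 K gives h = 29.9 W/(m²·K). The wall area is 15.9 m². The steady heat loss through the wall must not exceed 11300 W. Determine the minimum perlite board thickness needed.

L ≈ 6.72 mm

Treating each layer as a thermal resistance in series:
R_stainless steel = L/(kA) = 0.0057/(14.6×15.9) = 2.455×10^-5 K/W
R_outer film = 1/(h_o·A) = 1/(29.9×15.9) = 0.002103 K/W
Sum of the known resistances R_other = 0.002128 K/W
Required total resistance R_tot = ΔT/Q_allow = 119/11300 = 0.01053 K/W
R_perlite board = R_tot − R_other = 0.008403 K/W
L = R·k·A = 0.008403×0.0503×15.9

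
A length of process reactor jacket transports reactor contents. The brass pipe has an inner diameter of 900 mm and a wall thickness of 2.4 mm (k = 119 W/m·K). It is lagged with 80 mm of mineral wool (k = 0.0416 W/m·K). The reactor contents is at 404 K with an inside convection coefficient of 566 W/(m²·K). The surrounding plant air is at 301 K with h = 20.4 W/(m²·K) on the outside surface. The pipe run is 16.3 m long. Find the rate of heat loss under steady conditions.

Q ≈ 2630 W

Cylindrical conduction, so R = ln(r₂/r₁)/(2πkL) per layer, in series:
R_inner film = 1/(h_i·2πr₁L) = 1/(566×2π×0.45×16.3) = 3.834×10^-5 K/W
R_brass pipe wall = ln(452.4/450)/(2π×119×16.3) = 4.364×10^-7 K/W
R_mineral wool = ln(532.4/452.4)/(2π×0.0416×16.3) = 0.03822 K/W
R_outer film = 1/(h_o·2πr_oL) = 1/(20.4×2π×0.5324×16.3) = 8.99×10^-4 K/W
R_total = 0.03916 K/W
Q = ΔT/R_total = 103/0.03916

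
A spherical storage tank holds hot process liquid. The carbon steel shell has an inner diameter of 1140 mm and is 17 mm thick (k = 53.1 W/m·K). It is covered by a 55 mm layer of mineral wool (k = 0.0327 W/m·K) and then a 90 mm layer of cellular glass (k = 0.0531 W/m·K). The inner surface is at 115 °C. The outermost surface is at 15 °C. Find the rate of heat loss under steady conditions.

Q ≈ 156 W

Each spherical layer contributes R = (1/r_i − 1/r_o)/(4πk):
R_carbon steel shell = (1/0.57 − 1/0.587)/(4π×53.1) = 7.614×10^-5 K/W
R_mineral wool = (1/0.587 − 1/0.642)/(4π×0.0327) = 0.3552 K/W
R_cellular glass = (1/0.642 − 1/0.732)/(4π×0.0531) = 0.287 K/W
R_total = 0.6422 K/W
Q = ΔT/R_total = 100/0.6422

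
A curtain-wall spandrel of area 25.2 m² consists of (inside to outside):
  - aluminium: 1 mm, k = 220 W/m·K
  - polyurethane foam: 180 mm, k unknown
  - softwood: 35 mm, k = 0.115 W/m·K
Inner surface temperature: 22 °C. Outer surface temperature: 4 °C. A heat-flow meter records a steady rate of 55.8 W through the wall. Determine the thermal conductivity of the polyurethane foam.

Series thermal resistances:
R_aluminium = L/(kA) = 0.001/(220×25.2) = 1.804×10^-7 K/W
R_softwood = L/(kA) = 0.035/(0.115×25.2) = 0.01208 K/W
Sum of known resistances R_other = 0.01208 K/W
Total R = ΔT/Q = 18/55.8 = 0.3226 K/W
R_polyurethane foam = R_total − R_other = 0.3105 K/W
k = L/(R·A) = 0.18/(0.3105×25.2)

k ≈ 0.023 W/(m·K)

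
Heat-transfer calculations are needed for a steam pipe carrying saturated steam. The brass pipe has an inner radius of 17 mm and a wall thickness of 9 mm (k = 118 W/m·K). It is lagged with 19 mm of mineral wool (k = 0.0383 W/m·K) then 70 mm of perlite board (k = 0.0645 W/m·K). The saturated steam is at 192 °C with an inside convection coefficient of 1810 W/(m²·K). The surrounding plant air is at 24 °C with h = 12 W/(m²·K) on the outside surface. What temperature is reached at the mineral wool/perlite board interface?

Treating each annulus and film as a series resistance:
R_inner film = 1/(h_i·2πr₁L) = 1/(1810×2π×0.017×1) = 0.005172 K/W
R_brass pipe wall = ln(26/17)/(2π×118×1) = 5.731×10^-4 K/W
R_mineral wool = ln(45/26)/(2π×0.0383×1) = 2.28 K/W
R_perlite board = ln(115/45)/(2π×0.0645×1) = 2.315 K/W
R_outer film = 1/(h_o·2πr_oL) = 1/(12×2π×0.115×1) = 0.1153 K/W
R_total = 4.716 K/W
Q = ΔT/R_total = 168/4.716
Q = 35.6 W/m
T_interface = T_inner − Q·ΣR(inner→interface) = 192 − 35.6×2.285

T ≈ 111 °C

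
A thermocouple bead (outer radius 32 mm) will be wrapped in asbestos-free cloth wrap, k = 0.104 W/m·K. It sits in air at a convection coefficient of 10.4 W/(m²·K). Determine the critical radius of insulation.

For a sphere r_cr = 2k/h = 2×0.104/10.4
r_cr = 20 mm; since the bare radius (32 mm) is above r_cr, any added insulation will reduce heat loss.

r_cr ≈ 20 mm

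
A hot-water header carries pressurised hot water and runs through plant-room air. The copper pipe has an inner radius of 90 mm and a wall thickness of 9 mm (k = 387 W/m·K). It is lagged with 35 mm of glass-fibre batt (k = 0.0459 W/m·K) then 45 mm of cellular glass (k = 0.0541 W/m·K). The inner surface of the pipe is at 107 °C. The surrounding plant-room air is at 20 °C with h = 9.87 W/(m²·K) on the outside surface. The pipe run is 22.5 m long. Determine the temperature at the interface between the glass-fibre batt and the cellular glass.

Treating each annulus and film as a series resistance:
R_copper pipe wall = ln(99/90)/(2π×387×22.5) = 1.742×10^-6 K/W
R_glass-fibre batt = ln(134/99)/(2π×0.0459×22.5) = 0.04665 K/W
R_cellular glass = ln(179/134)/(2π×0.0541×22.5) = 0.03786 K/W
R_outer film = 1/(h_o·2πr_oL) = 1/(9.87×2π×0.179×22.5) = 0.004004 K/W
R_total = 0.08852 K/W
Q = ΔT/R_total = 87/0.08852
Q = 983 W
T_interface = T_inner − Q·ΣR(inner→interface) = 107 − 983×0.04665

T ≈ 61.1 °C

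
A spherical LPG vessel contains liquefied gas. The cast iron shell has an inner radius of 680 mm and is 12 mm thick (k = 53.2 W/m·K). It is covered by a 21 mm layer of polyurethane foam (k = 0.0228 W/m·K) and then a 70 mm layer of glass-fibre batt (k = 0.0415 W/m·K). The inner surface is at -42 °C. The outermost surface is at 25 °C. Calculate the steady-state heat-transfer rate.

Q ≈ 172 W

For a spherical shell R = (1/r₁ − 1/r₂)/(4πk); film R = 1/(h·4πr²). In series:
R_cast iron shell = (1/0.68 − 1/0.692)/(4π×53.2) = 3.815×10^-5 K/W
R_polyurethane foam = (1/0.692 − 1/0.713)/(4π×0.0228) = 0.1486 K/W
R_glass-fibre batt = (1/0.713 − 1/0.783)/(4π×0.0415) = 0.2404 K/W
R_total = 0.389 K/W
Q = ΔT/R_total = 67/0.389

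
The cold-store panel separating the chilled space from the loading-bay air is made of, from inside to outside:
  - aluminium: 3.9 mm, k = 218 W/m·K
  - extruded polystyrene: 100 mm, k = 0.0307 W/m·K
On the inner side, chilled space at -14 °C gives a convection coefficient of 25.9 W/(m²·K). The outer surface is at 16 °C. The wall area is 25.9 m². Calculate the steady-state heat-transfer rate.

Series thermal resistances:
R_inner film = 1/(h_i·A) = 1/(25.9×25.9) = 0.001491 K/W
R_aluminium = L/(kA) = 0.0039/(218×25.9) = 6.907×10^-7 K/W
R_extruded polystyrene = L/(kA) = 0.1/(0.0307×25.9) = 0.1258 K/W
R_total = 0.1273 K/W
Q = ΔT / R_total = 30 / 0.1273

Q ≈ 236 W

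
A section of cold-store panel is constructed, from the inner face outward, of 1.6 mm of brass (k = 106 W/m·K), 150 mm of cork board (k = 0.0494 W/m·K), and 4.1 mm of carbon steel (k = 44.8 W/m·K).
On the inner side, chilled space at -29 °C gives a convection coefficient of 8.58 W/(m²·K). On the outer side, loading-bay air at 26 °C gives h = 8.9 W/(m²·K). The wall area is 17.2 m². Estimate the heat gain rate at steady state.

Thermal resistances in series:
R_inner film = 1/(h_i·A) = 1/(8.58×17.2) = 0.006776 K/W
R_brass = L/(kA) = 0.0016/(106×17.2) = 8.776×10^-7 K/W
R_cork board = L/(kA) = 0.15/(0.0494×17.2) = 0.1765 K/W
R_carbon steel = L/(kA) = 0.0041/(44.8×17.2) = 5.321×10^-6 K/W
R_outer film = 1/(h_o·A) = 1/(8.9×17.2) = 0.006533 K/W
R_total = 0.1899 K/W
Q = ΔT / R_total = 55 / 0.1899

Q ≈ 290 W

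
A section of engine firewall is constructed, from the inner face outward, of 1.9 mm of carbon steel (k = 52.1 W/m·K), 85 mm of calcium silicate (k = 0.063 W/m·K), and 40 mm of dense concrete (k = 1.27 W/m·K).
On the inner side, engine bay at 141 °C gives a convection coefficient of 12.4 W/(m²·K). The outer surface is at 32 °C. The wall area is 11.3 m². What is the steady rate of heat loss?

Using the resistance-network approach (series):
R_inner film = 1/(h_i·A) = 1/(12.4×11.3) = 0.007137 K/W
R_carbon steel = L/(kA) = 0.0019/(52.1×11.3) = 3.227×10^-6 K/W
R_calcium silicate = L/(kA) = 0.085/(0.063×11.3) = 0.1194 K/W
R_dense concrete = L/(kA) = 0.04/(1.27×11.3) = 0.002787 K/W
R_total = 0.1293 K/W
Q = ΔT / R_total = 109 / 0.1293

Q ≈ 843 W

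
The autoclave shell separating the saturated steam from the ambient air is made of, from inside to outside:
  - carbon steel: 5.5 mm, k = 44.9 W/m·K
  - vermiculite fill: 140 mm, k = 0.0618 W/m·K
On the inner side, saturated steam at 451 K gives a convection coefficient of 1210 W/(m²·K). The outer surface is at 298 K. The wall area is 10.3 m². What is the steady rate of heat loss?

Thermal resistances in series:
R_inner film = 1/(h_i·A) = 1/(1210×10.3) = 8.024×10^-5 K/W
R_carbon steel = L/(kA) = 0.0055/(44.9×10.3) = 1.189×10^-5 K/W
R_vermiculite fill = L/(kA) = 0.14/(0.0618×10.3) = 0.2199 K/W
R_total = 0.22 K/W
Q = ΔT / R_total = 153 / 0.22

Q ≈ 695 W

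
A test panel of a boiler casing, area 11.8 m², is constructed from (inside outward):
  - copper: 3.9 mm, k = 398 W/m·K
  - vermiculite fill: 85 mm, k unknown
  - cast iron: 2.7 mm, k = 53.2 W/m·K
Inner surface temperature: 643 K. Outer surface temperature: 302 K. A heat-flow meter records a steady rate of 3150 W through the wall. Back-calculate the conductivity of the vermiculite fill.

Using the resistance-network approach (series):
R_copper = L/(kA) = 0.0039/(398×11.8) = 8.304×10^-7 K/W
R_cast iron = L/(kA) = 0.0027/(53.2×11.8) = 4.301×10^-6 K/W
Sum of known resistances R_other = 5.131×10^-6 K/W
Total R = ΔT/Q = 341/3150 = 0.1083 K/W
R_vermiculite fill = R_total − R_other = 0.1082 K/W
k = L/(R·A) = 0.085/(0.1082×11.8)

k ≈ 0.0665 W/(m·K)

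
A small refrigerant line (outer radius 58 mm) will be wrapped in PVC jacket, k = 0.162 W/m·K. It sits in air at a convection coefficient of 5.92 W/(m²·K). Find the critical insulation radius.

r_cr ≈ 27.4 mm

For a cylinder r_cr = k/h = 0.162/5.92
r_cr = 27.4 mm; since the bare radius (58 mm) is above r_cr, any added insulation will reduce heat loss.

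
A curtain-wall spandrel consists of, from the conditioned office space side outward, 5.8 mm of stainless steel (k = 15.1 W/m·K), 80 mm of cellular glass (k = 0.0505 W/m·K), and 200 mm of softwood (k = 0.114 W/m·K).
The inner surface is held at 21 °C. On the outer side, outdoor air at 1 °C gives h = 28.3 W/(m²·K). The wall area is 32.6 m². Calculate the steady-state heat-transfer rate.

Model the wall as resistances in series:
R_stainless steel = L/(kA) = 0.0058/(15.1×32.6) = 1.178×10^-5 K/W
R_cellular glass = L/(kA) = 0.08/(0.0505×32.6) = 0.04859 K/W
R_softwood = L/(kA) = 0.2/(0.114×32.6) = 0.05382 K/W
R_outer film = 1/(h_o·A) = 1/(28.3×32.6) = 0.001084 K/W
R_total = 0.1035 K/W
Q = ΔT / R_total = 20 / 0.1035

Q ≈ 193 W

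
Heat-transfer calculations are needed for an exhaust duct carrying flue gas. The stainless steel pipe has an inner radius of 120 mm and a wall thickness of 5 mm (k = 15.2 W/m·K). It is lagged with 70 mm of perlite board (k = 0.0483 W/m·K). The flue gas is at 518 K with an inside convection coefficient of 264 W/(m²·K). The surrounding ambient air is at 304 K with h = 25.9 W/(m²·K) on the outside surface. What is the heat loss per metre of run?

Treating each annulus and film as a series resistance:
R_inner film = 1/(h_i·2πr₁L) = 1/(264×2π×0.12×1) = 0.005024 K/W
R_stainless steel pipe wall = ln(125/120)/(2π×15.2×1) = 4.274×10^-4 K/W
R_perlite board = ln(195/125)/(2π×0.0483×1) = 1.465 K/W
R_outer film = 1/(h_o·2πr_oL) = 1/(25.9×2π×0.195×1) = 0.03151 K/W
R_total = 1.502 K/W
Q = ΔT/R_total = 214/1.502

q′ ≈ 142 W/m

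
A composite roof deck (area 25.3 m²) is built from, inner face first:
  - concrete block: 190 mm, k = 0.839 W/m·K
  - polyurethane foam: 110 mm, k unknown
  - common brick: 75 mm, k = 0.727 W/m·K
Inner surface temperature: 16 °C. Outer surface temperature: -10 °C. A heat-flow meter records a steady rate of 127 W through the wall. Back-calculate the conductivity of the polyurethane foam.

k ≈ 0.0227 W/(m·K)

Thermal resistances in series:
R_concrete block = L/(kA) = 0.19/(0.839×25.3) = 0.008951 K/W
R_common brick = L/(kA) = 0.075/(0.727×25.3) = 0.004078 K/W
Sum of known resistances R_other = 0.01303 K/W
Total R = ΔT/Q = 26/127 = 0.2047 K/W
R_polyurethane foam = R_total − R_other = 0.1917 K/W
k = L/(R·A) = 0.11/(0.1917×25.3)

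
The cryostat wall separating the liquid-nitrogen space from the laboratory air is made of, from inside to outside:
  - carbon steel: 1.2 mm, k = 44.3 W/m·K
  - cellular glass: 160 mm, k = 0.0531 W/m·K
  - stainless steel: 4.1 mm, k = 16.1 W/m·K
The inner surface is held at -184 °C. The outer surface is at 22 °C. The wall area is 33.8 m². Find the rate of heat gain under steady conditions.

Thermal resistances in series:
R_carbon steel = L/(kA) = 0.0012/(44.3×33.8) = 8.014×10^-7 K/W
R_cellular glass = L/(kA) = 0.16/(0.0531×33.8) = 0.08915 K/W
R_stainless steel = L/(kA) = 0.0041/(16.1×33.8) = 7.534×10^-6 K/W
R_total = 0.08916 K/W
Q = ΔT / R_total = 206 / 0.08916

Q ≈ 2310 W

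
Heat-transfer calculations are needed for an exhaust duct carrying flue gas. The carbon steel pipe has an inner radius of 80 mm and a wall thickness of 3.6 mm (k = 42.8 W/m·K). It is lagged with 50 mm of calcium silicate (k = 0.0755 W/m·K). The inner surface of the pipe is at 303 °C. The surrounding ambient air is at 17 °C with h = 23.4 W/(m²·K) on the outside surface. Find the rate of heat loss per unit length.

Treating each annulus and film as a series resistance:
R_carbon steel pipe wall = ln(83.6/80)/(2π×42.8×1) = 1.637×10^-4 K/W
R_calcium silicate = ln(133.6/83.6)/(2π×0.0755×1) = 0.9883 K/W
R_outer film = 1/(h_o·2πr_oL) = 1/(23.4×2π×0.1336×1) = 0.05091 K/W
R_total = 1.039 K/W
Q = ΔT/R_total = 286/1.039

q′ ≈ 275 W/m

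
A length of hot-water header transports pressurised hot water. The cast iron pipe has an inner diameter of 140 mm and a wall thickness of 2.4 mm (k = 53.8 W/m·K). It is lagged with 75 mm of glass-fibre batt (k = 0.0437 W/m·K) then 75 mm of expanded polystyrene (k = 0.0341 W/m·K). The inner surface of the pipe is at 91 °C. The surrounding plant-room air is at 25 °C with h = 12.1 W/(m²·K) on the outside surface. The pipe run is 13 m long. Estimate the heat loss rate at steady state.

Q ≈ 188 W

For a radial system each layer contributes R = ln(r_out/r_in)/(2πkL); films add R = 1/(hA).
R_cast iron pipe wall = ln(72.4/70)/(2π×53.8×13) = 7.671×10^-6 K/W
R_glass-fibre batt = ln(147.4/72.4)/(2π×0.0437×13) = 0.1992 K/W
R_expanded polystyrene = ln(222.4/147.4)/(2π×0.0341×13) = 0.1477 K/W
R_outer film = 1/(h_o·2πr_oL) = 1/(12.1×2π×0.2224×13) = 0.004549 K/W
R_total = 0.3514 K/W
Q = ΔT/R_total = 66/0.3514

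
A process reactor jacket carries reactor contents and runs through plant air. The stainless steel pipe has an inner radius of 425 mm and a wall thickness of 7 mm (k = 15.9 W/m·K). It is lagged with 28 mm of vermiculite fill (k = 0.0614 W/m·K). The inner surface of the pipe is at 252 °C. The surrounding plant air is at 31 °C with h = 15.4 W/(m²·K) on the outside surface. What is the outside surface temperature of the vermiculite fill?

T ≈ 57.8 °C

Per-layer cylindrical resistances, series-summed:
R_stainless steel pipe wall = ln(432/425)/(2π×15.9×1) = 1.635×10^-4 K/W
R_vermiculite fill = ln(460/432)/(2π×0.0614×1) = 0.1628 K/W
R_outer film = 1/(h_o·2πr_oL) = 1/(15.4×2π×0.46×1) = 0.02247 K/W
R_total = 0.1854 K/W
Q = ΔT/R_total = 221/0.1854
Q = 1190 W/m
T_interface = T_inner − Q·ΣR(inner→interface) = 252 − 1190×0.1629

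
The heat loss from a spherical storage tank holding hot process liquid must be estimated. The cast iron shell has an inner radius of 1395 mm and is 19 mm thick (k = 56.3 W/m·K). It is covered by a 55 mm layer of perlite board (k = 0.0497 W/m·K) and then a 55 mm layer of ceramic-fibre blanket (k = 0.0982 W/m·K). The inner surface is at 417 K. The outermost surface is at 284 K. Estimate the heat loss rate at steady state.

For a spherical shell R = (1/r₁ − 1/r₂)/(4πk); film R = 1/(h·4πr²). In series:
R_cast iron shell = (1/1.395 − 1/1.414)/(4π×56.3) = 1.361×10^-5 K/W
R_perlite board = (1/1.414 − 1/1.469)/(4π×0.0497) = 0.0424 K/W
R_ceramic-fibre blanket = (1/1.469 − 1/1.524)/(4π×0.0982) = 0.01991 K/W
R_total = 0.06232 K/W
Q = ΔT/R_total = 133/0.06232

Q ≈ 2130 W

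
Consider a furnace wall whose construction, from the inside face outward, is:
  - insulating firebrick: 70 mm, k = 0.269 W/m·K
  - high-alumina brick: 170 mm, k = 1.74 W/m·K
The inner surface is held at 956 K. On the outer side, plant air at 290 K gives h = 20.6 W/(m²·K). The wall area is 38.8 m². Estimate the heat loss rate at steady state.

Using the resistance-network approach (series):
R_insulating firebrick = L/(kA) = 0.07/(0.269×38.8) = 0.006707 K/W
R_high-alumina brick = L/(kA) = 0.17/(1.74×38.8) = 0.002518 K/W
R_outer film = 1/(h_o·A) = 1/(20.6×38.8) = 0.001251 K/W
R_total = 0.01048 K/W
Q = ΔT / R_total = 666 / 0.01048

Q ≈ 63600 W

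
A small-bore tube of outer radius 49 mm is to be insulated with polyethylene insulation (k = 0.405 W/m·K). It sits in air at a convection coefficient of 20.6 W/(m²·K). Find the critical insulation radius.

For a cylinder r_cr = k/h = 0.405/20.6
r_cr = 19.7 mm; since the bare radius (49 mm) is above r_cr, any added insulation will reduce heat loss.

r_cr ≈ 19.7 mm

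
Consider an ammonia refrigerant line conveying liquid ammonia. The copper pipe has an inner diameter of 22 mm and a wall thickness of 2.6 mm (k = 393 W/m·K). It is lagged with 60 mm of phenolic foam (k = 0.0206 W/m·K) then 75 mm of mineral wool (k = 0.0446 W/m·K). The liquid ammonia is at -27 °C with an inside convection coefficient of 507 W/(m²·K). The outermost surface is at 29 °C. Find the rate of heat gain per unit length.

Per-layer cylindrical resistances, series-summed:
R_inner film = 1/(h_i·2πr₁L) = 1/(507×2π×0.011×1) = 0.02854 K/W
R_copper pipe wall = ln(13.6/11)/(2π×393×1) = 8.593×10^-5 K/W
R_phenolic foam = ln(73.6/13.6)/(2π×0.0206×1) = 13.05 K/W
R_mineral wool = ln(148.6/73.6)/(2π×0.0446×1) = 2.507 K/W
R_total = 15.58 K/W
Q = ΔT/R_total = 56/15.58

q′ ≈ 3.59 W/m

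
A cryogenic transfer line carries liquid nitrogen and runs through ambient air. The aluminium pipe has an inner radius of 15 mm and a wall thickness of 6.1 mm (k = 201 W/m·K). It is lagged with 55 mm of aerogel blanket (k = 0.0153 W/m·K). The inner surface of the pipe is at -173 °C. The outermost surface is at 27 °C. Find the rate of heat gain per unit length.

Radial resistances (cylindrical: R_cond = ln(r_o/r_i)/(2πkL), R_conv = 1/(h·2πrL)):
R_aluminium pipe wall = ln(21.1/15)/(2π×201×1) = 2.702×10^-4 K/W
R_aerogel blanket = ln(76.1/21.1)/(2π×0.0153×1) = 13.34 K/W
R_total = 13.34 K/W
Q = ΔT/R_total = 200/13.34

q′ ≈ 15 W/m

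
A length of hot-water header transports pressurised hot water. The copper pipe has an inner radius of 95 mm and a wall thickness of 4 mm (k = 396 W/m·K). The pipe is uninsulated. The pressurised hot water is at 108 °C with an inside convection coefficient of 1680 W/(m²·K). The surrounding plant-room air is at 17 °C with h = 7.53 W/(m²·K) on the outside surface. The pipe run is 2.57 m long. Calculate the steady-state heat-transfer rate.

Radial resistances (cylindrical: R_cond = ln(r_o/r_i)/(2πkL), R_conv = 1/(h·2πrL)):
R_inner film = 1/(h_i·2πr₁L) = 1/(1680×2π×0.095×2.57) = 3.88×10^-4 K/W
R_copper pipe wall = ln(99/95)/(2π×396×2.57) = 6.45×10^-6 K/W
R_outer film = 1/(h_o·2πr_oL) = 1/(7.53×2π×0.099×2.57) = 0.08307 K/W
R_total = 0.08347 K/W
Q = ΔT/R_total = 91/0.08347

Q ≈ 1090 W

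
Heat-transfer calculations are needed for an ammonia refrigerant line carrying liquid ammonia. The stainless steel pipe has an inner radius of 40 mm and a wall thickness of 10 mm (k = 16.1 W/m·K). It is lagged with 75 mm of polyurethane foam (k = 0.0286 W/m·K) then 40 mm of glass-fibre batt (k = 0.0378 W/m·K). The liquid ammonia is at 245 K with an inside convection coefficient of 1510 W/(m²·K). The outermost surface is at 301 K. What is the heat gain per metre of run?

q′ ≈ 8.93 W/m

Per-layer cylindrical resistances, series-summed:
R_inner film = 1/(h_i·2πr₁L) = 1/(1510×2π×0.04×1) = 0.002635 K/W
R_stainless steel pipe wall = ln(50/40)/(2π×16.1×1) = 0.002206 K/W
R_polyurethane foam = ln(125/50)/(2π×0.0286×1) = 5.099 K/W
R_glass-fibre batt = ln(165/125)/(2π×0.0378×1) = 1.169 K/W
R_total = 6.273 K/W
Q = ΔT/R_total = 56/6.273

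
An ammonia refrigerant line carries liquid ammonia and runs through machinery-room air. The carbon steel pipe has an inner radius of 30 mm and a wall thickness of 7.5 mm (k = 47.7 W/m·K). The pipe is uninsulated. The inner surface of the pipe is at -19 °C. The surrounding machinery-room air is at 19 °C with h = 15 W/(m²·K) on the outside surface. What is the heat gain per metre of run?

For a radial system each layer contributes R = ln(r_out/r_in)/(2πkL); films add R = 1/(hA).
R_carbon steel pipe wall = ln(37.5/30)/(2π×47.7×1) = 7.445×10^-4 K/W
R_outer film = 1/(h_o·2πr_oL) = 1/(15×2π×0.0375×1) = 0.2829 K/W
R_total = 0.2837 K/W
Q = ΔT/R_total = 38/0.2837

q′ ≈ 134 W/m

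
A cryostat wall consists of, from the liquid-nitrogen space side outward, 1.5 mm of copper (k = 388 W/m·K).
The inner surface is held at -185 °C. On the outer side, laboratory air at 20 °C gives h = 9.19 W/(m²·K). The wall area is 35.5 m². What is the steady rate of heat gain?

Series thermal resistances:
R_copper = L/(kA) = 0.0015/(388×35.5) = 1.089×10^-7 K/W
R_outer film = 1/(h_o·A) = 1/(9.19×35.5) = 0.003065 K/W
R_total = 0.003065 K/W
Q = ΔT / R_total = 205 / 0.003065

Q ≈ 66900 W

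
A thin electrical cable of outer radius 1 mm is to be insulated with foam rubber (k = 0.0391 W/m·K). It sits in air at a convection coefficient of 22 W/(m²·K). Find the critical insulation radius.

For a cylinder r_cr = k/h = 0.0391/22
r_cr = 1.78 mm; since the bare radius (1 mm) is below r_cr, adding a thin layer of insulation will *increase* heat loss.

r_cr ≈ 1.78 mm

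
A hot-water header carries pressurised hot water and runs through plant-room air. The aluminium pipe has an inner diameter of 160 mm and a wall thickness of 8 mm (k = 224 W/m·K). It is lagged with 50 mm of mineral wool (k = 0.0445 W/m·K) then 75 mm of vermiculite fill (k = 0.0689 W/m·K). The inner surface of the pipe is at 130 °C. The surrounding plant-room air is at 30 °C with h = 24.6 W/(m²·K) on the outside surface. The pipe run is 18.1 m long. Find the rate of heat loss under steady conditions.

Per-layer cylindrical resistances, series-summed:
R_aluminium pipe wall = ln(88/80)/(2π×224×18.1) = 3.741×10^-6 K/W
R_mineral wool = ln(138/88)/(2π×0.0445×18.1) = 0.0889 K/W
R_vermiculite fill = ln(213/138)/(2π×0.0689×18.1) = 0.05539 K/W
R_outer film = 1/(h_o·2πr_oL) = 1/(24.6×2π×0.213×18.1) = 0.001678 K/W
R_total = 0.146 K/W
Q = ΔT/R_total = 100/0.146

Q ≈ 685 W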